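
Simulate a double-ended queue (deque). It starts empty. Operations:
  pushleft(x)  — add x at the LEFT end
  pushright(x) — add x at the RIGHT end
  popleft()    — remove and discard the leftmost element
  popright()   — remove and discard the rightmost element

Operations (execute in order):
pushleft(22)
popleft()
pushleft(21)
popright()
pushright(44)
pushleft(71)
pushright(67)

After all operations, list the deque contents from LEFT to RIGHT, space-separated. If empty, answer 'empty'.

pushleft(22): [22]
popleft(): []
pushleft(21): [21]
popright(): []
pushright(44): [44]
pushleft(71): [71, 44]
pushright(67): [71, 44, 67]

Answer: 71 44 67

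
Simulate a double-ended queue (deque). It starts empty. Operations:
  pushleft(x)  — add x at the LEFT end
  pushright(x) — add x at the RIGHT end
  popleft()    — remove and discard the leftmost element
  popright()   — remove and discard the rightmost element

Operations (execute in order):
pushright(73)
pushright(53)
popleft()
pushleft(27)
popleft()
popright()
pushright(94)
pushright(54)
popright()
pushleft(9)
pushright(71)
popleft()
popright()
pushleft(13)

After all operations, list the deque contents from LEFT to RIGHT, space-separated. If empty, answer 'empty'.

pushright(73): [73]
pushright(53): [73, 53]
popleft(): [53]
pushleft(27): [27, 53]
popleft(): [53]
popright(): []
pushright(94): [94]
pushright(54): [94, 54]
popright(): [94]
pushleft(9): [9, 94]
pushright(71): [9, 94, 71]
popleft(): [94, 71]
popright(): [94]
pushleft(13): [13, 94]

Answer: 13 94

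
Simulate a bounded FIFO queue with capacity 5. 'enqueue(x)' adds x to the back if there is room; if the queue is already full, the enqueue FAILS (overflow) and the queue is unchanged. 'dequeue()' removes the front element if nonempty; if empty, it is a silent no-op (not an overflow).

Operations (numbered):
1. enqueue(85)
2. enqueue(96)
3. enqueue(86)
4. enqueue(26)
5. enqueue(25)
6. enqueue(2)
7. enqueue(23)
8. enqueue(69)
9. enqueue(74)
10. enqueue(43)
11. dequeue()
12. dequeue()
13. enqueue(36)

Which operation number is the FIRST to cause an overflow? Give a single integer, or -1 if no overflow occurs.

1. enqueue(85): size=1
2. enqueue(96): size=2
3. enqueue(86): size=3
4. enqueue(26): size=4
5. enqueue(25): size=5
6. enqueue(2): size=5=cap → OVERFLOW (fail)
7. enqueue(23): size=5=cap → OVERFLOW (fail)
8. enqueue(69): size=5=cap → OVERFLOW (fail)
9. enqueue(74): size=5=cap → OVERFLOW (fail)
10. enqueue(43): size=5=cap → OVERFLOW (fail)
11. dequeue(): size=4
12. dequeue(): size=3
13. enqueue(36): size=4

Answer: 6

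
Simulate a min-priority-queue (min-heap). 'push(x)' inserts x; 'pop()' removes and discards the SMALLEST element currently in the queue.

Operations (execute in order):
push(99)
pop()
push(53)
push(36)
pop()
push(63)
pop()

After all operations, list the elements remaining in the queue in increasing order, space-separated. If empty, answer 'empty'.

Answer: 63

Derivation:
push(99): heap contents = [99]
pop() → 99: heap contents = []
push(53): heap contents = [53]
push(36): heap contents = [36, 53]
pop() → 36: heap contents = [53]
push(63): heap contents = [53, 63]
pop() → 53: heap contents = [63]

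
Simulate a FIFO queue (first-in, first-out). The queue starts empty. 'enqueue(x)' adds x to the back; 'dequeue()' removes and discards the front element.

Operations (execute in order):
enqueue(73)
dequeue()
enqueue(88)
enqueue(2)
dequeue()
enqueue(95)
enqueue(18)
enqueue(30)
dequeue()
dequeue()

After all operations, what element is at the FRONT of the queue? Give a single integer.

enqueue(73): queue = [73]
dequeue(): queue = []
enqueue(88): queue = [88]
enqueue(2): queue = [88, 2]
dequeue(): queue = [2]
enqueue(95): queue = [2, 95]
enqueue(18): queue = [2, 95, 18]
enqueue(30): queue = [2, 95, 18, 30]
dequeue(): queue = [95, 18, 30]
dequeue(): queue = [18, 30]

Answer: 18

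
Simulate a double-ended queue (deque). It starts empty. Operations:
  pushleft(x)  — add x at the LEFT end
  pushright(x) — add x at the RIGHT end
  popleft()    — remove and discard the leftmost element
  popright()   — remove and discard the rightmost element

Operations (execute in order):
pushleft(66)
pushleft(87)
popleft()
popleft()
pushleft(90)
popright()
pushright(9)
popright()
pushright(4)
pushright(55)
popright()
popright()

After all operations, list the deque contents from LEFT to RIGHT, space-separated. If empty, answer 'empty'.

Answer: empty

Derivation:
pushleft(66): [66]
pushleft(87): [87, 66]
popleft(): [66]
popleft(): []
pushleft(90): [90]
popright(): []
pushright(9): [9]
popright(): []
pushright(4): [4]
pushright(55): [4, 55]
popright(): [4]
popright(): []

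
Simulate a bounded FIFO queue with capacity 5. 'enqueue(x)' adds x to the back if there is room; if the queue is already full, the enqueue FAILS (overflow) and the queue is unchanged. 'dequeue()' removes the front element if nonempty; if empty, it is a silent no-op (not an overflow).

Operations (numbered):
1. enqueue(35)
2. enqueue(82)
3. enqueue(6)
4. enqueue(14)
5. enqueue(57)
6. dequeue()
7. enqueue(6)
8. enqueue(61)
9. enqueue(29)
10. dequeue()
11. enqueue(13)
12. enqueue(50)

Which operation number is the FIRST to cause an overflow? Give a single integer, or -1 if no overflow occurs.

1. enqueue(35): size=1
2. enqueue(82): size=2
3. enqueue(6): size=3
4. enqueue(14): size=4
5. enqueue(57): size=5
6. dequeue(): size=4
7. enqueue(6): size=5
8. enqueue(61): size=5=cap → OVERFLOW (fail)
9. enqueue(29): size=5=cap → OVERFLOW (fail)
10. dequeue(): size=4
11. enqueue(13): size=5
12. enqueue(50): size=5=cap → OVERFLOW (fail)

Answer: 8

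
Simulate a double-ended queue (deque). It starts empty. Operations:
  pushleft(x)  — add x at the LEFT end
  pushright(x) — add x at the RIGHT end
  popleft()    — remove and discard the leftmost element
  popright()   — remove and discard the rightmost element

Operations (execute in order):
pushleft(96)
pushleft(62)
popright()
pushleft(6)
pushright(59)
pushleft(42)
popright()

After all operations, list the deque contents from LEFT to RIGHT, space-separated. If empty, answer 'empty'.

pushleft(96): [96]
pushleft(62): [62, 96]
popright(): [62]
pushleft(6): [6, 62]
pushright(59): [6, 62, 59]
pushleft(42): [42, 6, 62, 59]
popright(): [42, 6, 62]

Answer: 42 6 62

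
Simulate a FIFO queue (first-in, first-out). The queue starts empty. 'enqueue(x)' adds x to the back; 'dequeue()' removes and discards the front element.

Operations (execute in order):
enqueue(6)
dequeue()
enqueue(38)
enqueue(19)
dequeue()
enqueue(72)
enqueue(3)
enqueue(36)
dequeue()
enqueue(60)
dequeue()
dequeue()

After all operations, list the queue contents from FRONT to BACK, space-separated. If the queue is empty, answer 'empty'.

Answer: 36 60

Derivation:
enqueue(6): [6]
dequeue(): []
enqueue(38): [38]
enqueue(19): [38, 19]
dequeue(): [19]
enqueue(72): [19, 72]
enqueue(3): [19, 72, 3]
enqueue(36): [19, 72, 3, 36]
dequeue(): [72, 3, 36]
enqueue(60): [72, 3, 36, 60]
dequeue(): [3, 36, 60]
dequeue(): [36, 60]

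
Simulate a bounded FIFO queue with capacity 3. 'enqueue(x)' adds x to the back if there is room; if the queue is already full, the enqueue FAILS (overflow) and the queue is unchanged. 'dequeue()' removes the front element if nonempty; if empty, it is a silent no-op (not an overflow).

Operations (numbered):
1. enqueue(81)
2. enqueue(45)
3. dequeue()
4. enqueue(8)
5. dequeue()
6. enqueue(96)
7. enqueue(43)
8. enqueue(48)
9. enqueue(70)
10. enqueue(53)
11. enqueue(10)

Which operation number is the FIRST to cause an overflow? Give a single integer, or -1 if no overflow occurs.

1. enqueue(81): size=1
2. enqueue(45): size=2
3. dequeue(): size=1
4. enqueue(8): size=2
5. dequeue(): size=1
6. enqueue(96): size=2
7. enqueue(43): size=3
8. enqueue(48): size=3=cap → OVERFLOW (fail)
9. enqueue(70): size=3=cap → OVERFLOW (fail)
10. enqueue(53): size=3=cap → OVERFLOW (fail)
11. enqueue(10): size=3=cap → OVERFLOW (fail)

Answer: 8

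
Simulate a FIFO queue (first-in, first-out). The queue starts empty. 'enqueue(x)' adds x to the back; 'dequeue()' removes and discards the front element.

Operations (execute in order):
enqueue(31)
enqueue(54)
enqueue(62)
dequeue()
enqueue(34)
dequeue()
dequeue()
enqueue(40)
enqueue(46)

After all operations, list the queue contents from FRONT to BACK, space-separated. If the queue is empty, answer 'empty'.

enqueue(31): [31]
enqueue(54): [31, 54]
enqueue(62): [31, 54, 62]
dequeue(): [54, 62]
enqueue(34): [54, 62, 34]
dequeue(): [62, 34]
dequeue(): [34]
enqueue(40): [34, 40]
enqueue(46): [34, 40, 46]

Answer: 34 40 46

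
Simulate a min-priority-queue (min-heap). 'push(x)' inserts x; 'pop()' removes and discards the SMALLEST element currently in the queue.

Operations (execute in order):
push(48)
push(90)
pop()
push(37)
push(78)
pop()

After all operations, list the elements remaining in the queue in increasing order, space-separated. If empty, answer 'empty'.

push(48): heap contents = [48]
push(90): heap contents = [48, 90]
pop() → 48: heap contents = [90]
push(37): heap contents = [37, 90]
push(78): heap contents = [37, 78, 90]
pop() → 37: heap contents = [78, 90]

Answer: 78 90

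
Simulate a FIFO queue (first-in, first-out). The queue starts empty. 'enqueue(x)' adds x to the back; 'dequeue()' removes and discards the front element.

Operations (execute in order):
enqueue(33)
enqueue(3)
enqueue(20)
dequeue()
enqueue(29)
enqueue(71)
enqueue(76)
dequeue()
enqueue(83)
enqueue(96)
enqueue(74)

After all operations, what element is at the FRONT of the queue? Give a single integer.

Answer: 20

Derivation:
enqueue(33): queue = [33]
enqueue(3): queue = [33, 3]
enqueue(20): queue = [33, 3, 20]
dequeue(): queue = [3, 20]
enqueue(29): queue = [3, 20, 29]
enqueue(71): queue = [3, 20, 29, 71]
enqueue(76): queue = [3, 20, 29, 71, 76]
dequeue(): queue = [20, 29, 71, 76]
enqueue(83): queue = [20, 29, 71, 76, 83]
enqueue(96): queue = [20, 29, 71, 76, 83, 96]
enqueue(74): queue = [20, 29, 71, 76, 83, 96, 74]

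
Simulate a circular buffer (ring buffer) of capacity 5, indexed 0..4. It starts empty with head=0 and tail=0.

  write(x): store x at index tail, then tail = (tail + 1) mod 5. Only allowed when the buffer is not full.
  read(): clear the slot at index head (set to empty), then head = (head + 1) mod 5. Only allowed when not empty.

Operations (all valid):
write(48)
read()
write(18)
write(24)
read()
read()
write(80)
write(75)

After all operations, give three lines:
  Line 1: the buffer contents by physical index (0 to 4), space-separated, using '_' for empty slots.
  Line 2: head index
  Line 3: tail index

write(48): buf=[48 _ _ _ _], head=0, tail=1, size=1
read(): buf=[_ _ _ _ _], head=1, tail=1, size=0
write(18): buf=[_ 18 _ _ _], head=1, tail=2, size=1
write(24): buf=[_ 18 24 _ _], head=1, tail=3, size=2
read(): buf=[_ _ 24 _ _], head=2, tail=3, size=1
read(): buf=[_ _ _ _ _], head=3, tail=3, size=0
write(80): buf=[_ _ _ 80 _], head=3, tail=4, size=1
write(75): buf=[_ _ _ 80 75], head=3, tail=0, size=2

Answer: _ _ _ 80 75
3
0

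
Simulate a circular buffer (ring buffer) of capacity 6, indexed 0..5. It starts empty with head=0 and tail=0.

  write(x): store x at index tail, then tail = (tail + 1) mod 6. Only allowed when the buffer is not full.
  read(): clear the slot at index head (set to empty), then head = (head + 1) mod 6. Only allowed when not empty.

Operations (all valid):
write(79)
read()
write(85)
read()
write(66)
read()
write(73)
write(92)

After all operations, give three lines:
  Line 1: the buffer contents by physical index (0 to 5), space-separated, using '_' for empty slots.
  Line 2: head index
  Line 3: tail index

write(79): buf=[79 _ _ _ _ _], head=0, tail=1, size=1
read(): buf=[_ _ _ _ _ _], head=1, tail=1, size=0
write(85): buf=[_ 85 _ _ _ _], head=1, tail=2, size=1
read(): buf=[_ _ _ _ _ _], head=2, tail=2, size=0
write(66): buf=[_ _ 66 _ _ _], head=2, tail=3, size=1
read(): buf=[_ _ _ _ _ _], head=3, tail=3, size=0
write(73): buf=[_ _ _ 73 _ _], head=3, tail=4, size=1
write(92): buf=[_ _ _ 73 92 _], head=3, tail=5, size=2

Answer: _ _ _ 73 92 _
3
5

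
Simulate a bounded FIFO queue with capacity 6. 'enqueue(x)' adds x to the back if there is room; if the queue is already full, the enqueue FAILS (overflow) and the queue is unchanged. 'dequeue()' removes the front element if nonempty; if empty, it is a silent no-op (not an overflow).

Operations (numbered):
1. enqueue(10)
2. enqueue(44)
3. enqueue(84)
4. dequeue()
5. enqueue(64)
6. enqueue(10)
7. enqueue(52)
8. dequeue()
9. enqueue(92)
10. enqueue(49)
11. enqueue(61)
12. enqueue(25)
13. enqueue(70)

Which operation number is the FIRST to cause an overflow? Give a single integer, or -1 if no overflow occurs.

1. enqueue(10): size=1
2. enqueue(44): size=2
3. enqueue(84): size=3
4. dequeue(): size=2
5. enqueue(64): size=3
6. enqueue(10): size=4
7. enqueue(52): size=5
8. dequeue(): size=4
9. enqueue(92): size=5
10. enqueue(49): size=6
11. enqueue(61): size=6=cap → OVERFLOW (fail)
12. enqueue(25): size=6=cap → OVERFLOW (fail)
13. enqueue(70): size=6=cap → OVERFLOW (fail)

Answer: 11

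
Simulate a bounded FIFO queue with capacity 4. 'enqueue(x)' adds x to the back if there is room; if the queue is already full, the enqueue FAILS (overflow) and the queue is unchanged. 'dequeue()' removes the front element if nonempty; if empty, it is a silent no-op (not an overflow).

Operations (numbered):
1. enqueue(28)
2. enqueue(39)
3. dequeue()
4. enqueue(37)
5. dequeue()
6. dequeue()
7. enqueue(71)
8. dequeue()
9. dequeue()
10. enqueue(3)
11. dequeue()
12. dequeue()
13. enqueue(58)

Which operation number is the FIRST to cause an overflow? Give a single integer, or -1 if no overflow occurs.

1. enqueue(28): size=1
2. enqueue(39): size=2
3. dequeue(): size=1
4. enqueue(37): size=2
5. dequeue(): size=1
6. dequeue(): size=0
7. enqueue(71): size=1
8. dequeue(): size=0
9. dequeue(): empty, no-op, size=0
10. enqueue(3): size=1
11. dequeue(): size=0
12. dequeue(): empty, no-op, size=0
13. enqueue(58): size=1

Answer: -1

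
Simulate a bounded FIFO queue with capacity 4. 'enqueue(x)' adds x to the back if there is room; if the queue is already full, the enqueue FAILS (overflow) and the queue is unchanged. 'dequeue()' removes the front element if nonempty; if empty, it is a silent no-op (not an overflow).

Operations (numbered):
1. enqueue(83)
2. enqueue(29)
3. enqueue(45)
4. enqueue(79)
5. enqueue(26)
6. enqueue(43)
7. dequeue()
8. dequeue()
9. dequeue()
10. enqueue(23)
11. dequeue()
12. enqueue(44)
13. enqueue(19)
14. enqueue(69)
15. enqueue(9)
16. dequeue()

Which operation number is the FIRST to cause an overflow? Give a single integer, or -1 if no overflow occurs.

Answer: 5

Derivation:
1. enqueue(83): size=1
2. enqueue(29): size=2
3. enqueue(45): size=3
4. enqueue(79): size=4
5. enqueue(26): size=4=cap → OVERFLOW (fail)
6. enqueue(43): size=4=cap → OVERFLOW (fail)
7. dequeue(): size=3
8. dequeue(): size=2
9. dequeue(): size=1
10. enqueue(23): size=2
11. dequeue(): size=1
12. enqueue(44): size=2
13. enqueue(19): size=3
14. enqueue(69): size=4
15. enqueue(9): size=4=cap → OVERFLOW (fail)
16. dequeue(): size=3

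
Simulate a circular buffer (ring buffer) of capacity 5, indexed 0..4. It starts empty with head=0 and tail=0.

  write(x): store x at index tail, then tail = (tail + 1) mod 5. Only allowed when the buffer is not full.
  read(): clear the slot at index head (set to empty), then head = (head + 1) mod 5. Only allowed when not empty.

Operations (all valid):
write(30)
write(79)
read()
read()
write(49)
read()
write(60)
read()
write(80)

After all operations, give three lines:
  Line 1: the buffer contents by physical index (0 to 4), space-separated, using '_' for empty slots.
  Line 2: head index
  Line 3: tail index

Answer: _ _ _ _ 80
4
0

Derivation:
write(30): buf=[30 _ _ _ _], head=0, tail=1, size=1
write(79): buf=[30 79 _ _ _], head=0, tail=2, size=2
read(): buf=[_ 79 _ _ _], head=1, tail=2, size=1
read(): buf=[_ _ _ _ _], head=2, tail=2, size=0
write(49): buf=[_ _ 49 _ _], head=2, tail=3, size=1
read(): buf=[_ _ _ _ _], head=3, tail=3, size=0
write(60): buf=[_ _ _ 60 _], head=3, tail=4, size=1
read(): buf=[_ _ _ _ _], head=4, tail=4, size=0
write(80): buf=[_ _ _ _ 80], head=4, tail=0, size=1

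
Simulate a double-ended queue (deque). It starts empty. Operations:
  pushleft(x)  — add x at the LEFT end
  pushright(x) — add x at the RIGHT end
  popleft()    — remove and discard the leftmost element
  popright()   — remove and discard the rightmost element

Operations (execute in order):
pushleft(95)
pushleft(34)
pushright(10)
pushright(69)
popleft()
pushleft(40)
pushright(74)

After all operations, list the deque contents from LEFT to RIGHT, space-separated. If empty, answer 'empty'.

Answer: 40 95 10 69 74

Derivation:
pushleft(95): [95]
pushleft(34): [34, 95]
pushright(10): [34, 95, 10]
pushright(69): [34, 95, 10, 69]
popleft(): [95, 10, 69]
pushleft(40): [40, 95, 10, 69]
pushright(74): [40, 95, 10, 69, 74]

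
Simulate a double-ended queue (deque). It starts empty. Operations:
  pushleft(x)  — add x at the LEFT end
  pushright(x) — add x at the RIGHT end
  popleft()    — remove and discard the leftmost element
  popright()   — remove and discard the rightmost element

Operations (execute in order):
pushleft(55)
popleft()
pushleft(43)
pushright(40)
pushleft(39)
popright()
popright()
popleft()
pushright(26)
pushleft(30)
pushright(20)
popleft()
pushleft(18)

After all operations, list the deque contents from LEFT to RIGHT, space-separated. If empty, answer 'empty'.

Answer: 18 26 20

Derivation:
pushleft(55): [55]
popleft(): []
pushleft(43): [43]
pushright(40): [43, 40]
pushleft(39): [39, 43, 40]
popright(): [39, 43]
popright(): [39]
popleft(): []
pushright(26): [26]
pushleft(30): [30, 26]
pushright(20): [30, 26, 20]
popleft(): [26, 20]
pushleft(18): [18, 26, 20]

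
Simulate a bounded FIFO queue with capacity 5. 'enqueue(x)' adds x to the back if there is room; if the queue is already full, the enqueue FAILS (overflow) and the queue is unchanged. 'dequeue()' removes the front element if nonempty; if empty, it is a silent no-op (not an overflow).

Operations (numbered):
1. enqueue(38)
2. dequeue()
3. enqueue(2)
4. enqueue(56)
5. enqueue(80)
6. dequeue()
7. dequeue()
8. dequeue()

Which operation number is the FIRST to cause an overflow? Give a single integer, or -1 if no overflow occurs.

1. enqueue(38): size=1
2. dequeue(): size=0
3. enqueue(2): size=1
4. enqueue(56): size=2
5. enqueue(80): size=3
6. dequeue(): size=2
7. dequeue(): size=1
8. dequeue(): size=0

Answer: -1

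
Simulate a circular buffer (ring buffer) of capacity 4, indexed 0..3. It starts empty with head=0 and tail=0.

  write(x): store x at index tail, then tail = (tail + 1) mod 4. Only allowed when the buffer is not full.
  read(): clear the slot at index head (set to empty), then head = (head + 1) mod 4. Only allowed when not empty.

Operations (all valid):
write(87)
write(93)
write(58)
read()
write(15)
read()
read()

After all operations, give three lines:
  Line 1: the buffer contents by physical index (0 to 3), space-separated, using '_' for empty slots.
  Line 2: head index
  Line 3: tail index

write(87): buf=[87 _ _ _], head=0, tail=1, size=1
write(93): buf=[87 93 _ _], head=0, tail=2, size=2
write(58): buf=[87 93 58 _], head=0, tail=3, size=3
read(): buf=[_ 93 58 _], head=1, tail=3, size=2
write(15): buf=[_ 93 58 15], head=1, tail=0, size=3
read(): buf=[_ _ 58 15], head=2, tail=0, size=2
read(): buf=[_ _ _ 15], head=3, tail=0, size=1

Answer: _ _ _ 15
3
0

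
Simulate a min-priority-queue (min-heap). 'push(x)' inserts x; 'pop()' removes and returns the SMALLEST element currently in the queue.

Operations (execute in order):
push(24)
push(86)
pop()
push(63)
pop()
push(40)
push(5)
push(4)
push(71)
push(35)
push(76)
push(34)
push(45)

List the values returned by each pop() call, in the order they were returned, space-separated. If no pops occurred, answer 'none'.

Answer: 24 63

Derivation:
push(24): heap contents = [24]
push(86): heap contents = [24, 86]
pop() → 24: heap contents = [86]
push(63): heap contents = [63, 86]
pop() → 63: heap contents = [86]
push(40): heap contents = [40, 86]
push(5): heap contents = [5, 40, 86]
push(4): heap contents = [4, 5, 40, 86]
push(71): heap contents = [4, 5, 40, 71, 86]
push(35): heap contents = [4, 5, 35, 40, 71, 86]
push(76): heap contents = [4, 5, 35, 40, 71, 76, 86]
push(34): heap contents = [4, 5, 34, 35, 40, 71, 76, 86]
push(45): heap contents = [4, 5, 34, 35, 40, 45, 71, 76, 86]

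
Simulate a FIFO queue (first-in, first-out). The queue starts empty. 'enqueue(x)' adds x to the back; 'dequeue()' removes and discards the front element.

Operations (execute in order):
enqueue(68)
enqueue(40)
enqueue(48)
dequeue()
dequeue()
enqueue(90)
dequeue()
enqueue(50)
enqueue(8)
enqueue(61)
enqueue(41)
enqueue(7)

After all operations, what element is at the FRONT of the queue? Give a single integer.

enqueue(68): queue = [68]
enqueue(40): queue = [68, 40]
enqueue(48): queue = [68, 40, 48]
dequeue(): queue = [40, 48]
dequeue(): queue = [48]
enqueue(90): queue = [48, 90]
dequeue(): queue = [90]
enqueue(50): queue = [90, 50]
enqueue(8): queue = [90, 50, 8]
enqueue(61): queue = [90, 50, 8, 61]
enqueue(41): queue = [90, 50, 8, 61, 41]
enqueue(7): queue = [90, 50, 8, 61, 41, 7]

Answer: 90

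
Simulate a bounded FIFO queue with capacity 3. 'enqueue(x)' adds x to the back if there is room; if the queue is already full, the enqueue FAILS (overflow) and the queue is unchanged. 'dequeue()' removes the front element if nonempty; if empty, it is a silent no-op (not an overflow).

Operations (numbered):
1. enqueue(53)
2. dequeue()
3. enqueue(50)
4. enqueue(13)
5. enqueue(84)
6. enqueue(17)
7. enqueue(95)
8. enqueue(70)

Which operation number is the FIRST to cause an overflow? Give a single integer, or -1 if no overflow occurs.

Answer: 6

Derivation:
1. enqueue(53): size=1
2. dequeue(): size=0
3. enqueue(50): size=1
4. enqueue(13): size=2
5. enqueue(84): size=3
6. enqueue(17): size=3=cap → OVERFLOW (fail)
7. enqueue(95): size=3=cap → OVERFLOW (fail)
8. enqueue(70): size=3=cap → OVERFLOW (fail)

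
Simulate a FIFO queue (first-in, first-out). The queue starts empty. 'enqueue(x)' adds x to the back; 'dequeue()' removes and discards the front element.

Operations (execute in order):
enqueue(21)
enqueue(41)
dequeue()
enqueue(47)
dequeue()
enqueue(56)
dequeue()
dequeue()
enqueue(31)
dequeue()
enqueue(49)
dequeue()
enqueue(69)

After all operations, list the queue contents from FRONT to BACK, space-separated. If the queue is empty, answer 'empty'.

enqueue(21): [21]
enqueue(41): [21, 41]
dequeue(): [41]
enqueue(47): [41, 47]
dequeue(): [47]
enqueue(56): [47, 56]
dequeue(): [56]
dequeue(): []
enqueue(31): [31]
dequeue(): []
enqueue(49): [49]
dequeue(): []
enqueue(69): [69]

Answer: 69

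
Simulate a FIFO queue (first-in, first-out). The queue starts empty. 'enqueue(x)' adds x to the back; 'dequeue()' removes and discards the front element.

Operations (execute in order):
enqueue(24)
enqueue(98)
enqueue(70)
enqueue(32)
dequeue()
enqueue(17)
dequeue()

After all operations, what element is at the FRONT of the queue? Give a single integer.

Answer: 70

Derivation:
enqueue(24): queue = [24]
enqueue(98): queue = [24, 98]
enqueue(70): queue = [24, 98, 70]
enqueue(32): queue = [24, 98, 70, 32]
dequeue(): queue = [98, 70, 32]
enqueue(17): queue = [98, 70, 32, 17]
dequeue(): queue = [70, 32, 17]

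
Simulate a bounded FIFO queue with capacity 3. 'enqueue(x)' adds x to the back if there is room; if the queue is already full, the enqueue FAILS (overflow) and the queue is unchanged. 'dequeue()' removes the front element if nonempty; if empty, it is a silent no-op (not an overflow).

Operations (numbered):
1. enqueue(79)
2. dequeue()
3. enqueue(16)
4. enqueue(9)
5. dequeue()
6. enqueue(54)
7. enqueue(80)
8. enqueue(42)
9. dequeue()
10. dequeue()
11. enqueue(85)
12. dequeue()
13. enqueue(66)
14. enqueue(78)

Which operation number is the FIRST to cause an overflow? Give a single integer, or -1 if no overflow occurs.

Answer: 8

Derivation:
1. enqueue(79): size=1
2. dequeue(): size=0
3. enqueue(16): size=1
4. enqueue(9): size=2
5. dequeue(): size=1
6. enqueue(54): size=2
7. enqueue(80): size=3
8. enqueue(42): size=3=cap → OVERFLOW (fail)
9. dequeue(): size=2
10. dequeue(): size=1
11. enqueue(85): size=2
12. dequeue(): size=1
13. enqueue(66): size=2
14. enqueue(78): size=3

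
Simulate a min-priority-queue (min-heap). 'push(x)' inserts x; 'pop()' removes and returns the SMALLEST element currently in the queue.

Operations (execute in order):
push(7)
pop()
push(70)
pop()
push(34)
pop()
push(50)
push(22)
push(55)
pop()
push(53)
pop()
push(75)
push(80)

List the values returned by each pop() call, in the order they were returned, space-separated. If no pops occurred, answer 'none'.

push(7): heap contents = [7]
pop() → 7: heap contents = []
push(70): heap contents = [70]
pop() → 70: heap contents = []
push(34): heap contents = [34]
pop() → 34: heap contents = []
push(50): heap contents = [50]
push(22): heap contents = [22, 50]
push(55): heap contents = [22, 50, 55]
pop() → 22: heap contents = [50, 55]
push(53): heap contents = [50, 53, 55]
pop() → 50: heap contents = [53, 55]
push(75): heap contents = [53, 55, 75]
push(80): heap contents = [53, 55, 75, 80]

Answer: 7 70 34 22 50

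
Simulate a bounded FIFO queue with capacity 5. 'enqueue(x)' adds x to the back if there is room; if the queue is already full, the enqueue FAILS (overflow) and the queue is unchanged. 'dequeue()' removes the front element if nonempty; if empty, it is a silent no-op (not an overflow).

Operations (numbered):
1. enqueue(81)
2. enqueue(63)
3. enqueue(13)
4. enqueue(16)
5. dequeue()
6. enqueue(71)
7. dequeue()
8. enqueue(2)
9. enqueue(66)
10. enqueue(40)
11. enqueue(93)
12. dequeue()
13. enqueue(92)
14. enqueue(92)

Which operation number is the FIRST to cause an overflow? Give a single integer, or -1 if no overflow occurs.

Answer: 10

Derivation:
1. enqueue(81): size=1
2. enqueue(63): size=2
3. enqueue(13): size=3
4. enqueue(16): size=4
5. dequeue(): size=3
6. enqueue(71): size=4
7. dequeue(): size=3
8. enqueue(2): size=4
9. enqueue(66): size=5
10. enqueue(40): size=5=cap → OVERFLOW (fail)
11. enqueue(93): size=5=cap → OVERFLOW (fail)
12. dequeue(): size=4
13. enqueue(92): size=5
14. enqueue(92): size=5=cap → OVERFLOW (fail)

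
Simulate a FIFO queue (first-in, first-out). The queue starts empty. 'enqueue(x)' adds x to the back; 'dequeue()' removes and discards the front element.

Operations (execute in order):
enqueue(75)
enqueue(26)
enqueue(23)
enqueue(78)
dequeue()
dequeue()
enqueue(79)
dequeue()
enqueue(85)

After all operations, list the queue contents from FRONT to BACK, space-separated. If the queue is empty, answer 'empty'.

Answer: 78 79 85

Derivation:
enqueue(75): [75]
enqueue(26): [75, 26]
enqueue(23): [75, 26, 23]
enqueue(78): [75, 26, 23, 78]
dequeue(): [26, 23, 78]
dequeue(): [23, 78]
enqueue(79): [23, 78, 79]
dequeue(): [78, 79]
enqueue(85): [78, 79, 85]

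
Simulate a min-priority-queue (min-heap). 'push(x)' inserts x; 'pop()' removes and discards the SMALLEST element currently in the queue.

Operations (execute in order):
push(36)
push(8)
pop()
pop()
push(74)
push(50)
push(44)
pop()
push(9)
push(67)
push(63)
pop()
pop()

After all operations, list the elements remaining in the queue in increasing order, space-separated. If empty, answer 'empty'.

push(36): heap contents = [36]
push(8): heap contents = [8, 36]
pop() → 8: heap contents = [36]
pop() → 36: heap contents = []
push(74): heap contents = [74]
push(50): heap contents = [50, 74]
push(44): heap contents = [44, 50, 74]
pop() → 44: heap contents = [50, 74]
push(9): heap contents = [9, 50, 74]
push(67): heap contents = [9, 50, 67, 74]
push(63): heap contents = [9, 50, 63, 67, 74]
pop() → 9: heap contents = [50, 63, 67, 74]
pop() → 50: heap contents = [63, 67, 74]

Answer: 63 67 74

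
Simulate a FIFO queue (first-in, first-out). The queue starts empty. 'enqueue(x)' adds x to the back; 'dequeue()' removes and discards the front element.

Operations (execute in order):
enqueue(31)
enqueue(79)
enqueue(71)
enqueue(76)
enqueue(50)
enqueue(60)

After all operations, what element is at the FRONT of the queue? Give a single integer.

enqueue(31): queue = [31]
enqueue(79): queue = [31, 79]
enqueue(71): queue = [31, 79, 71]
enqueue(76): queue = [31, 79, 71, 76]
enqueue(50): queue = [31, 79, 71, 76, 50]
enqueue(60): queue = [31, 79, 71, 76, 50, 60]

Answer: 31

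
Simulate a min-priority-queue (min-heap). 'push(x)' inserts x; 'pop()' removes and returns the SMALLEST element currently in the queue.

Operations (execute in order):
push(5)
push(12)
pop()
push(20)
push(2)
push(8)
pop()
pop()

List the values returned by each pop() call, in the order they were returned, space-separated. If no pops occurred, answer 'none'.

push(5): heap contents = [5]
push(12): heap contents = [5, 12]
pop() → 5: heap contents = [12]
push(20): heap contents = [12, 20]
push(2): heap contents = [2, 12, 20]
push(8): heap contents = [2, 8, 12, 20]
pop() → 2: heap contents = [8, 12, 20]
pop() → 8: heap contents = [12, 20]

Answer: 5 2 8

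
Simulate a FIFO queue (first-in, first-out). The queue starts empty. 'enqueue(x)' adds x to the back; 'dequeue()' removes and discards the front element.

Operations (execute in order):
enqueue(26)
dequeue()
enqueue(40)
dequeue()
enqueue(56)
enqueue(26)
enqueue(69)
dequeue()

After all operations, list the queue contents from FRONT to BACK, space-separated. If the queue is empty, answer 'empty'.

Answer: 26 69

Derivation:
enqueue(26): [26]
dequeue(): []
enqueue(40): [40]
dequeue(): []
enqueue(56): [56]
enqueue(26): [56, 26]
enqueue(69): [56, 26, 69]
dequeue(): [26, 69]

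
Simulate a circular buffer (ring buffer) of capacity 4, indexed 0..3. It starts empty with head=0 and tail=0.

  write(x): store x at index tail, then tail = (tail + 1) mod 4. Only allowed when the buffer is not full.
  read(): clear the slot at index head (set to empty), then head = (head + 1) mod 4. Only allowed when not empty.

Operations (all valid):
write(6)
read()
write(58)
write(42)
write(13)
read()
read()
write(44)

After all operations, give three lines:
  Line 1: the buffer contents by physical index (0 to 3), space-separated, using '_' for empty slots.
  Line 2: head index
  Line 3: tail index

Answer: 44 _ _ 13
3
1

Derivation:
write(6): buf=[6 _ _ _], head=0, tail=1, size=1
read(): buf=[_ _ _ _], head=1, tail=1, size=0
write(58): buf=[_ 58 _ _], head=1, tail=2, size=1
write(42): buf=[_ 58 42 _], head=1, tail=3, size=2
write(13): buf=[_ 58 42 13], head=1, tail=0, size=3
read(): buf=[_ _ 42 13], head=2, tail=0, size=2
read(): buf=[_ _ _ 13], head=3, tail=0, size=1
write(44): buf=[44 _ _ 13], head=3, tail=1, size=2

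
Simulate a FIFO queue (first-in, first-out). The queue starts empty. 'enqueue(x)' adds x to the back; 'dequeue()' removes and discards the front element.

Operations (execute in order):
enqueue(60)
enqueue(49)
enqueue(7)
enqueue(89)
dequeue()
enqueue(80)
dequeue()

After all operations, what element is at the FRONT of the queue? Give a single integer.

Answer: 7

Derivation:
enqueue(60): queue = [60]
enqueue(49): queue = [60, 49]
enqueue(7): queue = [60, 49, 7]
enqueue(89): queue = [60, 49, 7, 89]
dequeue(): queue = [49, 7, 89]
enqueue(80): queue = [49, 7, 89, 80]
dequeue(): queue = [7, 89, 80]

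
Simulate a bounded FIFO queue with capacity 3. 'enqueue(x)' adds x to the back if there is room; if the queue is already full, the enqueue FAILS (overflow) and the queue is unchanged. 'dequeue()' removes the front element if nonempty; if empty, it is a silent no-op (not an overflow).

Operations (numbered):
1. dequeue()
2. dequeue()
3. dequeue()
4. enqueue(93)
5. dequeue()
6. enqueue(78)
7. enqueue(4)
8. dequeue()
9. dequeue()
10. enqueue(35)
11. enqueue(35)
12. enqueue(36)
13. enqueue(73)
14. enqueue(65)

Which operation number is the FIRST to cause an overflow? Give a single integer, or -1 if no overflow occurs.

1. dequeue(): empty, no-op, size=0
2. dequeue(): empty, no-op, size=0
3. dequeue(): empty, no-op, size=0
4. enqueue(93): size=1
5. dequeue(): size=0
6. enqueue(78): size=1
7. enqueue(4): size=2
8. dequeue(): size=1
9. dequeue(): size=0
10. enqueue(35): size=1
11. enqueue(35): size=2
12. enqueue(36): size=3
13. enqueue(73): size=3=cap → OVERFLOW (fail)
14. enqueue(65): size=3=cap → OVERFLOW (fail)

Answer: 13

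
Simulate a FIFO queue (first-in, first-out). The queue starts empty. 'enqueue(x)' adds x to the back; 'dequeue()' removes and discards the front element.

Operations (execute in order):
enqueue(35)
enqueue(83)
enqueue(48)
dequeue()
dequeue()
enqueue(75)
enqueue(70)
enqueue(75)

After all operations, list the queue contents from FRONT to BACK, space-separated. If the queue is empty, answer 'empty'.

enqueue(35): [35]
enqueue(83): [35, 83]
enqueue(48): [35, 83, 48]
dequeue(): [83, 48]
dequeue(): [48]
enqueue(75): [48, 75]
enqueue(70): [48, 75, 70]
enqueue(75): [48, 75, 70, 75]

Answer: 48 75 70 75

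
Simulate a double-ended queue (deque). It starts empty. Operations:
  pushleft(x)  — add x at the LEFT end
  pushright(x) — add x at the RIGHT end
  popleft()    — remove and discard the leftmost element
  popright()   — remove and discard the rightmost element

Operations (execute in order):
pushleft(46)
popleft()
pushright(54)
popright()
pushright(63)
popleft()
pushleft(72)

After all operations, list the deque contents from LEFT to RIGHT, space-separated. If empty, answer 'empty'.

pushleft(46): [46]
popleft(): []
pushright(54): [54]
popright(): []
pushright(63): [63]
popleft(): []
pushleft(72): [72]

Answer: 72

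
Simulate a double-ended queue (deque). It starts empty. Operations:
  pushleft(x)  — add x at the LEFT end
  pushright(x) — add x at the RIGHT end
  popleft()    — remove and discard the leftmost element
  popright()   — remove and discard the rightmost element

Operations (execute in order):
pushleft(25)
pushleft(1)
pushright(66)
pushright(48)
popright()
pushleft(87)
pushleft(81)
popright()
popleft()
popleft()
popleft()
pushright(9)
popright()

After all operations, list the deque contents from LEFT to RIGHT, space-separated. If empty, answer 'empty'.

pushleft(25): [25]
pushleft(1): [1, 25]
pushright(66): [1, 25, 66]
pushright(48): [1, 25, 66, 48]
popright(): [1, 25, 66]
pushleft(87): [87, 1, 25, 66]
pushleft(81): [81, 87, 1, 25, 66]
popright(): [81, 87, 1, 25]
popleft(): [87, 1, 25]
popleft(): [1, 25]
popleft(): [25]
pushright(9): [25, 9]
popright(): [25]

Answer: 25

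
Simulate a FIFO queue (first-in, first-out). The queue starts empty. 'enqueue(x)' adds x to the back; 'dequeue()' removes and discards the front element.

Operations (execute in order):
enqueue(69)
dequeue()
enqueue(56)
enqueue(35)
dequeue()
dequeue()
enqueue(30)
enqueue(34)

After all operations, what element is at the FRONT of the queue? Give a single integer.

Answer: 30

Derivation:
enqueue(69): queue = [69]
dequeue(): queue = []
enqueue(56): queue = [56]
enqueue(35): queue = [56, 35]
dequeue(): queue = [35]
dequeue(): queue = []
enqueue(30): queue = [30]
enqueue(34): queue = [30, 34]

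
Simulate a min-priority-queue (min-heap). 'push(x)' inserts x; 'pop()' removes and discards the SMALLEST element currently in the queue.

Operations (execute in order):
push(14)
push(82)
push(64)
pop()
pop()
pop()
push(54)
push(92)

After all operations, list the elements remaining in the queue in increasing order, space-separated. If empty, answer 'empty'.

push(14): heap contents = [14]
push(82): heap contents = [14, 82]
push(64): heap contents = [14, 64, 82]
pop() → 14: heap contents = [64, 82]
pop() → 64: heap contents = [82]
pop() → 82: heap contents = []
push(54): heap contents = [54]
push(92): heap contents = [54, 92]

Answer: 54 92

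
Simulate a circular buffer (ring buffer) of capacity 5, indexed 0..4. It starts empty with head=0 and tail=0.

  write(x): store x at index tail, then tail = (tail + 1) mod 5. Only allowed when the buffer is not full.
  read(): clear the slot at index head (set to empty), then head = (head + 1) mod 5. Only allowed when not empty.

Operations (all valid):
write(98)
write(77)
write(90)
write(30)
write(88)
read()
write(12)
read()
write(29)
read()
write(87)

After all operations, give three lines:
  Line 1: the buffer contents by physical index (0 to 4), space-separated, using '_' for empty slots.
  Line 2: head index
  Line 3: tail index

Answer: 12 29 87 30 88
3
3

Derivation:
write(98): buf=[98 _ _ _ _], head=0, tail=1, size=1
write(77): buf=[98 77 _ _ _], head=0, tail=2, size=2
write(90): buf=[98 77 90 _ _], head=0, tail=3, size=3
write(30): buf=[98 77 90 30 _], head=0, tail=4, size=4
write(88): buf=[98 77 90 30 88], head=0, tail=0, size=5
read(): buf=[_ 77 90 30 88], head=1, tail=0, size=4
write(12): buf=[12 77 90 30 88], head=1, tail=1, size=5
read(): buf=[12 _ 90 30 88], head=2, tail=1, size=4
write(29): buf=[12 29 90 30 88], head=2, tail=2, size=5
read(): buf=[12 29 _ 30 88], head=3, tail=2, size=4
write(87): buf=[12 29 87 30 88], head=3, tail=3, size=5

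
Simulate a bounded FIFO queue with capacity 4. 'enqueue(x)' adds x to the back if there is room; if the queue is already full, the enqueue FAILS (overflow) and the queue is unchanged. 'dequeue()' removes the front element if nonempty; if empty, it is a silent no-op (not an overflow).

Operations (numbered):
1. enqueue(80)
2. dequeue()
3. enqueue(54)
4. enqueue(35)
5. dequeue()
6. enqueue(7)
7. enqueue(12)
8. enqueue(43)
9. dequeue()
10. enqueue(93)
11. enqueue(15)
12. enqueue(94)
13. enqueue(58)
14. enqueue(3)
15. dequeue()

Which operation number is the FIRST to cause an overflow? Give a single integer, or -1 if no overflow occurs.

Answer: 11

Derivation:
1. enqueue(80): size=1
2. dequeue(): size=0
3. enqueue(54): size=1
4. enqueue(35): size=2
5. dequeue(): size=1
6. enqueue(7): size=2
7. enqueue(12): size=3
8. enqueue(43): size=4
9. dequeue(): size=3
10. enqueue(93): size=4
11. enqueue(15): size=4=cap → OVERFLOW (fail)
12. enqueue(94): size=4=cap → OVERFLOW (fail)
13. enqueue(58): size=4=cap → OVERFLOW (fail)
14. enqueue(3): size=4=cap → OVERFLOW (fail)
15. dequeue(): size=3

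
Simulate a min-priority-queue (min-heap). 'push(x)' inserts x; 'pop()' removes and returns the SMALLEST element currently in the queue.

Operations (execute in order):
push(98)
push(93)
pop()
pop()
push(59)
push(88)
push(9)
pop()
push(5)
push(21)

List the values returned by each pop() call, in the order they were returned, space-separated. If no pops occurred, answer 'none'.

Answer: 93 98 9

Derivation:
push(98): heap contents = [98]
push(93): heap contents = [93, 98]
pop() → 93: heap contents = [98]
pop() → 98: heap contents = []
push(59): heap contents = [59]
push(88): heap contents = [59, 88]
push(9): heap contents = [9, 59, 88]
pop() → 9: heap contents = [59, 88]
push(5): heap contents = [5, 59, 88]
push(21): heap contents = [5, 21, 59, 88]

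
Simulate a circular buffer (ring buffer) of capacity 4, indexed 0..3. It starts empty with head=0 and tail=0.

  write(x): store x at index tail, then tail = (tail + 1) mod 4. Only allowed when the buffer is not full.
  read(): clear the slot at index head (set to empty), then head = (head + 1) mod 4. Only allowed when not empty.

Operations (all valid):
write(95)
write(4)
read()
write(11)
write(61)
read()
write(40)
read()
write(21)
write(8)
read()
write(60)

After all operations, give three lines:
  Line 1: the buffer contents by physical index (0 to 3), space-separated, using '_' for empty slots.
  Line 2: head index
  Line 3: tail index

write(95): buf=[95 _ _ _], head=0, tail=1, size=1
write(4): buf=[95 4 _ _], head=0, tail=2, size=2
read(): buf=[_ 4 _ _], head=1, tail=2, size=1
write(11): buf=[_ 4 11 _], head=1, tail=3, size=2
write(61): buf=[_ 4 11 61], head=1, tail=0, size=3
read(): buf=[_ _ 11 61], head=2, tail=0, size=2
write(40): buf=[40 _ 11 61], head=2, tail=1, size=3
read(): buf=[40 _ _ 61], head=3, tail=1, size=2
write(21): buf=[40 21 _ 61], head=3, tail=2, size=3
write(8): buf=[40 21 8 61], head=3, tail=3, size=4
read(): buf=[40 21 8 _], head=0, tail=3, size=3
write(60): buf=[40 21 8 60], head=0, tail=0, size=4

Answer: 40 21 8 60
0
0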